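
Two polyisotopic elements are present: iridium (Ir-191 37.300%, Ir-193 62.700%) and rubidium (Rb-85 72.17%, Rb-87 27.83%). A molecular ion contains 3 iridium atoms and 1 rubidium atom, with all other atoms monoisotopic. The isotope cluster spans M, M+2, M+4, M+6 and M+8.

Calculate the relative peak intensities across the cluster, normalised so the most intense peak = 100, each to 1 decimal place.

9.6 : 52.1 : 100.0 : 76.9 : 17.6

Iridium pattern (n=3): 0.05189512 : 0.26170165 : 0.43991135 : 0.24649188
Rubidium pattern (n=1): 0.7217 : 0.2783
Convolve the two distributions (both contribute in 2-u steps):
  M: 0.05189512×0.7217 = 0.037453
  M+2: 0.05189512×0.2783 + 0.26170165×0.7217 = 0.203312
  M+4: 0.26170165×0.2783 + 0.43991135×0.7217 = 0.390316
  M+6: 0.43991135×0.2783 + 0.24649188×0.7217 = 0.300321
  M+8: 0.24649188×0.2783 = 0.068599
Scale to base peak (0.390316) = 100: 9.6 : 52.1 : 100.0 : 76.9 : 17.6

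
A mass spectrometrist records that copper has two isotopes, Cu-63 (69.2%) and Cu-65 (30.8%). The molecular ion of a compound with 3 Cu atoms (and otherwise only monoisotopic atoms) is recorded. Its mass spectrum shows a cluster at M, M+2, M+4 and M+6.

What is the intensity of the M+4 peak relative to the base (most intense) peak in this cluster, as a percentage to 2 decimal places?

Binomial terms of (0.692 + 0.308)^3: M 0.3314, M+2 0.4425, M+4 0.1969, M+6 0.0292 → M+2 is the base peak.
P(M+2) = C(3,1) × 0.692^2 × 0.308^1 = 3 × 0.478864 × 0.3080 = 0.442470 (base)
P(M+4) = C(3,2) × 0.692^1 × 0.308^2 = 3 × 0.6920 × 0.094864 = 0.196938
Relative intensity = 0.196938 / 0.442470 × 100 = 44.51

44.51%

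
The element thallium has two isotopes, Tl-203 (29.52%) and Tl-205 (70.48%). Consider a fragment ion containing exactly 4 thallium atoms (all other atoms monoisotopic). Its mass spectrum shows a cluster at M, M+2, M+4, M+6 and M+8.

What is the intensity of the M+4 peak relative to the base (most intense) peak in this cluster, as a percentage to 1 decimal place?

62.8%

(0.2952 + 0.7048)^4 gives M 0.0076, M+2 0.0725, M+4 0.2597, M+6 0.4134, M+8 0.2468; the largest is M+6.
P(M+6) = C(4,3) × 0.2952^1 × 0.7048^3 = 4 × 0.2952 × 0.35010449 = 0.413403 (base)
P(M+4) = C(4,2) × 0.2952^2 × 0.7048^2 = 6 × 0.08714304 × 0.49674304 = 0.259726
Relative intensity = 0.259726 / 0.413403 × 100 = 62.8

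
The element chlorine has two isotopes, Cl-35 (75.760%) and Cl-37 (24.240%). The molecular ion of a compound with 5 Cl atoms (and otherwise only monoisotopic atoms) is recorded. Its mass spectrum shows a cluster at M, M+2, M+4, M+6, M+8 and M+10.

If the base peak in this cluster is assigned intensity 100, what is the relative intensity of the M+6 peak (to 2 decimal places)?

(0.75760 + 0.24240)^5 gives M 0.2496, M+2 0.3993, M+4 0.2555, M+6 0.0817, M+8 0.0131, M+10 0.0008; the largest is M+2.
P(M+2) = C(5,1) × 0.75760^4 × 0.24240^1 = 5 × 0.32942751 × 0.2424 = 0.399266 (base)
P(M+6) = C(5,3) × 0.75760^2 × 0.24240^3 = 10 × 0.57395776 × 0.01424288 = 0.081748
Relative intensity = 0.081748 / 0.399266 × 100 = 20.47

20.47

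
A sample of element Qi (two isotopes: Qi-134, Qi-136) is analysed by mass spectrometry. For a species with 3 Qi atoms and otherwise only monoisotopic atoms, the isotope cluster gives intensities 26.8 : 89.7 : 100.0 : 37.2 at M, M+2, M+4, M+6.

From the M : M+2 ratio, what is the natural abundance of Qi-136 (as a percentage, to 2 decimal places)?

Let p = fractional abundance of Qi-134. I(M+2)/I(M) = [C(3,1)·p^2·(1−p)] / p^3 = 3·(1−p)/p = 89.7/26.8 = 3.3470
(1−p)/p = 3.3470/3 = 1.1157  ⇒  p = 1/(1 + 1.1157) = 0.4727
Qi-134: 47.27%, Qi-136: 52.73%.

52.73%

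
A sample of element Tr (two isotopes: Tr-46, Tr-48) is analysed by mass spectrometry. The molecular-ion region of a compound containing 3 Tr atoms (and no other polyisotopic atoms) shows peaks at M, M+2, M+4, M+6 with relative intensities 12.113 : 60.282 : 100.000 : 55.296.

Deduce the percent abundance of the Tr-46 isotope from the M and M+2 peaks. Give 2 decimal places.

37.61%

Let p = fractional abundance of Tr-46. I(M+2)/I(M) = [C(3,1)·p^2·(1−p)] / p^3 = 3·(1−p)/p = 60.282/12.113 = 4.9766
(1−p)/p = 4.9766/3 = 1.6589  ⇒  p = 1/(1 + 1.6589) = 0.3761
Tr-46: 37.61%, Tr-48: 62.39%.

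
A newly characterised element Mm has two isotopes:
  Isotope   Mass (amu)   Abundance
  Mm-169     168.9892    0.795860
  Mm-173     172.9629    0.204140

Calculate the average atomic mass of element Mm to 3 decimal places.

Ar = Σ fᵢ·mᵢ = 0.795860 × 168.9892 + 0.204140 × 172.9629
= 134.49174 + 35.30865 = 169.80039 amu

169.800 amu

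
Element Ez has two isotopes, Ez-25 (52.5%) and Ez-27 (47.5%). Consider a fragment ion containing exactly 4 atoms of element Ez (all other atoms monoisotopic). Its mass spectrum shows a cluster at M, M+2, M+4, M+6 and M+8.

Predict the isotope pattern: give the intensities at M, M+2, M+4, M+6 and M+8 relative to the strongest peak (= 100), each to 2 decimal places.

20.36 : 73.68 : 100.00 : 60.32 : 13.64

The 4 Ez atoms are independent, so intensities follow the terms of (0.525 + 0.475)^4.
P(M) = 0.525^4 = 0.075969
P(M+2) = 4 × 0.525^3 × 0.475^1 = 0.274936
P(M+4) = 6 × 0.525^2 × 0.475^2 = 0.373127
P(M+6) = 4 × 0.525^1 × 0.475^3 = 0.225061
P(M+8) = 0.475^4 = 0.050907
The M+4 peak is largest (0.373127); scaling to 100 gives 20.36 : 73.68 : 100.00 : 60.32 : 13.64.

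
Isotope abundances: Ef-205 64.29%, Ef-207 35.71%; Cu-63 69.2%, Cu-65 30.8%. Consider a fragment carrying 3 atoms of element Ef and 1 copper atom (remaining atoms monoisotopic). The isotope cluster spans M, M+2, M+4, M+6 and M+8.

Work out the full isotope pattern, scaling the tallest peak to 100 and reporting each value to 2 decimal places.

Element Ef pattern (n=3): 0.26572369 : 0.44279016 : 0.24594861 : 0.04553754
Copper pattern (n=1): 0.6920 : 0.3080
Convolve the two distributions (both contribute in 2-u steps):
  M: 0.26572369×0.6920 = 0.183881
  M+2: 0.26572369×0.3080 + 0.44279016×0.6920 = 0.388254
  M+4: 0.44279016×0.3080 + 0.24594861×0.6920 = 0.306576
  M+6: 0.24594861×0.3080 + 0.04553754×0.6920 = 0.107264
  M+8: 0.04553754×0.3080 = 0.014026
Scale to base peak (0.388254) = 100: 47.36 : 100.00 : 78.96 : 27.63 : 3.61

47.36 : 100.00 : 78.96 : 27.63 : 3.61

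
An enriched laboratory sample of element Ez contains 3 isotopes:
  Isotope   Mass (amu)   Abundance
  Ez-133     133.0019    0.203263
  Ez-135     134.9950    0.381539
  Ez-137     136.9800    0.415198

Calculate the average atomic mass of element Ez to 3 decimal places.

135.414 amu

The abundance-weighted mean is 0.203263 × 133.0019 + 0.381539 × 134.9950 + 0.415198 × 136.9800
= 27.03437 + 51.50586 + 56.87382 = 135.41405 amu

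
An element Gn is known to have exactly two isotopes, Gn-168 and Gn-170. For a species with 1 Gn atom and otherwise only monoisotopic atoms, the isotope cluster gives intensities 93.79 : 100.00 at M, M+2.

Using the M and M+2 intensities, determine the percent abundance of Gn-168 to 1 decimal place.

Let p = fractional abundance of Gn-168. I(M+2)/I(M) = [C(1,1)·p^0·(1−p)] / p^1 = 1·(1−p)/p = 100.00/93.79 = 1.0662
(1−p)/p = 1.0662/1 = 1.0662  ⇒  p = 1/(1 + 1.0662) = 0.4840
Gn-168: 48.4%, Gn-170: 51.6%.

48.4%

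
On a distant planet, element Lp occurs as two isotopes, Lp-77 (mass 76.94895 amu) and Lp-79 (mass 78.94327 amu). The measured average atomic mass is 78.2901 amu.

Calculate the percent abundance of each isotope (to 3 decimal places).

With x = fraction of Lp-77 (so Lp-79 is 1 − x):
76.94895·x + 78.94327·(1 − x) = 78.2901
(76.94895 − 78.94327)·x = 78.2901 − 78.94327
x = -0.65317 / -1.99432 = 0.32752 → 32.752% Lp-77, 67.248% Lp-79.

Lp-77: 32.752%, Lp-79: 67.248%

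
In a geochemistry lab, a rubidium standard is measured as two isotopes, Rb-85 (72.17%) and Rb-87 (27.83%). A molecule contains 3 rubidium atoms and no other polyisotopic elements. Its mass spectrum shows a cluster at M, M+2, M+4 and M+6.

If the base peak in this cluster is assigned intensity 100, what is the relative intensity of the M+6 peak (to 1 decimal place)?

Binomial terms of (0.7217 + 0.2783)^3: M 0.3759, M+2 0.4349, M+4 0.1677, M+6 0.0216 → M+2 is the base peak.
P(M+2) = C(3,1) × 0.7217^2 × 0.2783^1 = 3 × 0.52085089 × 0.2783 = 0.434858 (base)
P(M+6) = C(3,3) × 0.7217^0 × 0.2783^3 = 1 × 1.0000 × 0.02155458 = 0.021555
Relative intensity = 0.021555 / 0.434858 × 100 = 5.0

5.0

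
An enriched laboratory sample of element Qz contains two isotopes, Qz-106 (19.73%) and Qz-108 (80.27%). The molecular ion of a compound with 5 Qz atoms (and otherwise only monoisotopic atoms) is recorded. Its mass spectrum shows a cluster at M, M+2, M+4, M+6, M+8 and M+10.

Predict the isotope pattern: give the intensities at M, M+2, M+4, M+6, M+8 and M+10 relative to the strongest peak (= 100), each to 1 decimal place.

0.1 : 1.5 : 12.1 : 49.2 : 100.0 : 81.4

The 5 Qz atoms are independent, so intensities follow the terms of (0.1973 + 0.8027)^5.
P(M) = 0.1973^5 = 0.000299
P(M+2) = 5 × 0.1973^4 × 0.8027^1 = 0.006082
P(M+4) = 10 × 0.1973^3 × 0.8027^2 = 0.049487
P(M+6) = 10 × 0.1973^2 × 0.8027^3 = 0.201333
P(M+8) = 5 × 0.1973^1 × 0.8027^4 = 0.409553
P(M+10) = 0.8027^5 = 0.333247
The M+8 peak is largest (0.409553); scaling to 100 gives 0.1 : 1.5 : 12.1 : 49.2 : 100.0 : 81.4.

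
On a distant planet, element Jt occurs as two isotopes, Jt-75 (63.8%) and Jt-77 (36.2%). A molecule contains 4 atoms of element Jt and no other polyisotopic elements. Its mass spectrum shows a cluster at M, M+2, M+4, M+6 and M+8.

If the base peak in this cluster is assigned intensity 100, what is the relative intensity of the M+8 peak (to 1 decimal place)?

(0.638 + 0.362)^4 gives M 0.1657, M+2 0.3760, M+4 0.3200, M+6 0.1211, M+8 0.0172; the largest is M+2.
P(M+2) = C(4,1) × 0.638^3 × 0.362^1 = 4 × 0.25969407 × 0.3620 = 0.376037 (base)
P(M+8) = C(4,4) × 0.638^0 × 0.362^4 = 1 × 1.0000 × 0.01717253 = 0.017173
Relative intensity = 0.017173 / 0.376037 × 100 = 4.6

4.6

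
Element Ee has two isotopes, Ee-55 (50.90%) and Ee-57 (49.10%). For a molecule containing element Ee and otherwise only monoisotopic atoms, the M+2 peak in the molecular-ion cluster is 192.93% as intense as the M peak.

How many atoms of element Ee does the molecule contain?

2

The M+2/M ratio from n Ee atoms is n · q/p = n · 0.4910/0.5090.
n = 1.9293 × 0.5090/0.4910 = 2.00 ≈ 2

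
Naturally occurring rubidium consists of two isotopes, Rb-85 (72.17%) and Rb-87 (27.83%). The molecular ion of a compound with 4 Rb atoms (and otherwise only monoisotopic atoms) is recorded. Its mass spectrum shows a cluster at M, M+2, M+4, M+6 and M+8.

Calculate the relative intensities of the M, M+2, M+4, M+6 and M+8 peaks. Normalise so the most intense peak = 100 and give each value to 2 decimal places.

Expanding (0.7217 + 0.2783)^4:
P(M) = 0.7217^4 = 0.271286
P(M+2) = 4 × 0.7217^3 × 0.2783^1 = 0.418450
P(M+4) = 6 × 0.7217^2 × 0.2783^2 = 0.242042
P(M+6) = 4 × 0.7217^1 × 0.2783^3 = 0.062224
P(M+8) = 0.2783^4 = 0.005999
The M+2 peak is largest (0.418450); scaling to 100 gives 64.83 : 100.00 : 57.84 : 14.87 : 1.43.

64.83 : 100.00 : 57.84 : 14.87 : 1.43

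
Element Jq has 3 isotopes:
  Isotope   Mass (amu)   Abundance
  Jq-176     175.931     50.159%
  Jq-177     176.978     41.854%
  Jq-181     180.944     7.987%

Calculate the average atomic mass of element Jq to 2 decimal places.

176.77 amu

Ar = Σ fᵢ·mᵢ = 0.50159 × 175.931 + 0.41854 × 176.978 + 0.07987 × 180.944
= 88.2452 + 74.0724 + 14.4520 = 176.7696 amu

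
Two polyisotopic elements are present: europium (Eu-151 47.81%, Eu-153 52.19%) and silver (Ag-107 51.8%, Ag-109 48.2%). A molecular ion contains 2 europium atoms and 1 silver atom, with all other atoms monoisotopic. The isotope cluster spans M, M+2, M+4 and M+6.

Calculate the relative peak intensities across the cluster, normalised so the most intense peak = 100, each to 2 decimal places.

31.03 : 96.61 : 100.00 : 34.40

Europium pattern (n=2): 0.22857961 : 0.49904078 : 0.27237961
Silver pattern (n=1): 0.5180 : 0.4820
Convolve the two distributions (both contribute in 2-u steps):
  M: 0.22857961×0.5180 = 0.118404
  M+2: 0.22857961×0.4820 + 0.49904078×0.5180 = 0.368678
  M+4: 0.49904078×0.4820 + 0.27237961×0.5180 = 0.381630
  M+6: 0.27237961×0.4820 = 0.131287
Scale to base peak (0.381630) = 100: 31.03 : 96.61 : 100.00 : 34.40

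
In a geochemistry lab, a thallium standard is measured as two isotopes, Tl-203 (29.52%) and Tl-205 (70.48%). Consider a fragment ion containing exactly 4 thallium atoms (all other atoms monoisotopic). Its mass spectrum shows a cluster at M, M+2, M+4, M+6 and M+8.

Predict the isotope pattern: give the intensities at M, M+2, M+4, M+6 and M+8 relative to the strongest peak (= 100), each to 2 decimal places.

1.84 : 17.54 : 62.83 : 100.00 : 59.69

The 4 Tl atoms are independent, so intensities follow the terms of (0.2952 + 0.7048)^4.
P(M) = 0.2952^4 = 0.007594
P(M+2) = 4 × 0.2952^3 × 0.7048^1 = 0.072523
P(M+4) = 6 × 0.2952^2 × 0.7048^2 = 0.259726
P(M+6) = 4 × 0.2952^1 × 0.7048^3 = 0.413403
P(M+8) = 0.7048^4 = 0.246754
The M+6 peak is largest (0.413403); scaling to 100 gives 1.84 : 17.54 : 62.83 : 100.00 : 59.69.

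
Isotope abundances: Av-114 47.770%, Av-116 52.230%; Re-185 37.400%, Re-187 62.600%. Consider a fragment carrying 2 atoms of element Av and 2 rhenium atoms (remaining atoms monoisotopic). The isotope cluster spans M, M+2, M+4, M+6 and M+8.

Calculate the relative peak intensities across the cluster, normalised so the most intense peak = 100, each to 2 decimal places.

Element Av pattern (n=2): 0.22819729 : 0.49900542 : 0.27279729
Rhenium pattern (n=2): 0.139876 : 0.468248 : 0.391876
Convolve the two distributions (both contribute in 2-u steps):
  M: 0.22819729×0.139876 = 0.031919
  M+2: 0.22819729×0.468248 + 0.49900542×0.139876 = 0.176652
  M+4: 0.22819729×0.391876 + 0.49900542×0.468248 + 0.27279729×0.139876 = 0.361241
  M+6: 0.49900542×0.391876 + 0.27279729×0.468248 = 0.323285
  M+8: 0.27279729×0.391876 = 0.106903
Scale to base peak (0.361241) = 100: 8.84 : 48.90 : 100.00 : 89.49 : 29.59

8.84 : 48.90 : 100.00 : 89.49 : 29.59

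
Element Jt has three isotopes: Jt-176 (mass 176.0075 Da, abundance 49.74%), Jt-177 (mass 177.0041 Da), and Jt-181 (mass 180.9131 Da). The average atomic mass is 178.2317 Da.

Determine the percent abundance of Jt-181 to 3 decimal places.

The remaining 50.26% is split between Jt-177 (fraction x) and Jt-181 (fraction 0.5026 − x).
Substituting: 177.0041x + 180.9131(0.5026 − x) = 90.6855695
(177.0041 − 180.9131)x = -0.24135456  ⇒  x = 0.06174, y = 0.44086
Jt-177: 6.174%, Jt-181: 44.086%.

44.086%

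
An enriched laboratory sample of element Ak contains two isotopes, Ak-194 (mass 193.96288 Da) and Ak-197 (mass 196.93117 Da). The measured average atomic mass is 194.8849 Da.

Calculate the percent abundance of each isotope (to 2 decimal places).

Ak-194: 68.94%, Ak-197: 31.06%

Writing the weighted mean with unknown fraction x of Ak-194:
193.96288·x + 196.93117·(1 − x) = 194.8849
(193.96288 − 196.93117)·x = 194.8849 − 196.93117
x = -2.04627 / -2.96829 = 0.68938 → 68.94% Ak-194, 31.06% Ak-197.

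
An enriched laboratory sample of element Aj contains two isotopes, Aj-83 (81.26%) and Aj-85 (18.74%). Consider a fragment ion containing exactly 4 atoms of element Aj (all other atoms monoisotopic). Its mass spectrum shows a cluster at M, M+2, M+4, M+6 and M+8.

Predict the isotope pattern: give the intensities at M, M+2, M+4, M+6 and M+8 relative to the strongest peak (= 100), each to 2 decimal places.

100.00 : 92.25 : 31.91 : 4.91 : 0.28

Each Aj atom is independently Aj-83 (p = 0.8126) or Aj-85 (q = 0.1874); the cluster is the binomial expansion (p + q)^4.
P(M) = 0.8126^4 = 0.436021
P(M+2) = 4 × 0.8126^3 × 0.1874^1 = 0.402217
P(M+4) = 6 × 0.8126^2 × 0.1874^2 = 0.139137
P(M+6) = 4 × 0.8126^1 × 0.1874^3 = 0.021392
P(M+8) = 0.1874^4 = 0.001233
The M peak is largest (0.436021); scaling to 100 gives 100.00 : 92.25 : 31.91 : 4.91 : 0.28.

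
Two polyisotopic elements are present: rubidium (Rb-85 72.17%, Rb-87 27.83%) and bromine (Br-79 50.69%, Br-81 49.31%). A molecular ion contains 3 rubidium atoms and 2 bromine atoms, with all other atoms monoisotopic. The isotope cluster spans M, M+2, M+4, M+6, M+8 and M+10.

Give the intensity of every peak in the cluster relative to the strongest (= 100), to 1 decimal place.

Rubidium pattern (n=3): 0.37589809 : 0.43485841 : 0.16768892 : 0.02155458
Bromine pattern (n=2): 0.25694761 : 0.49990478 : 0.24314761
Convolve the two distributions (both contribute in 2-u steps):
  M: 0.37589809×0.25694761 = 0.096586
  M+2: 0.37589809×0.49990478 + 0.43485841×0.25694761 = 0.299649
  M+4: 0.37589809×0.24314761 + 0.43485841×0.49990478 + 0.16768892×0.25694761 = 0.351874
  M+6: 0.43485841×0.24314761 + 0.16768892×0.49990478 + 0.02155458×0.25694761 = 0.195102
  M+8: 0.16768892×0.24314761 + 0.02155458×0.49990478 = 0.051548
  M+10: 0.02155458×0.24314761 = 0.005241
Scale to base peak (0.351874) = 100: 27.4 : 85.2 : 100.0 : 55.4 : 14.6 : 1.5

27.4 : 85.2 : 100.0 : 55.4 : 14.6 : 1.5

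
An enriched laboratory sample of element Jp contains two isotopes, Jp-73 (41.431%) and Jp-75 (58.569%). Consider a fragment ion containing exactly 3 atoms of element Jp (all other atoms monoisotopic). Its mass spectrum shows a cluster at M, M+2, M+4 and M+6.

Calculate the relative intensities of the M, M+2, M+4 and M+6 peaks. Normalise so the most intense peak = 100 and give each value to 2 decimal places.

Each Jp atom is independently Jp-73 (p = 0.41431) or Jp-75 (q = 0.58569); the cluster is the binomial expansion (p + q)^3.
P(M) = 0.41431^3 = 0.071117
P(M+2) = 3 × 0.41431^2 × 0.58569^1 = 0.301606
P(M+4) = 3 × 0.41431^1 × 0.58569^2 = 0.426366
P(M+6) = 0.58569^3 = 0.200911
The M+4 peak is largest (0.426366); scaling to 100 gives 16.68 : 70.74 : 100.00 : 47.12.

16.68 : 70.74 : 100.00 : 47.12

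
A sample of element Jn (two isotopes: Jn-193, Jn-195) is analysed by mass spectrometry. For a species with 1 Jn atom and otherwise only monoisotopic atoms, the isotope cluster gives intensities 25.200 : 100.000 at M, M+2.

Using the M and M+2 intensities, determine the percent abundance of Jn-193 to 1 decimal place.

If p is the fraction of Jn that is Jn-193, then I(M+2)/I(M) = [C(1,1)·p^0·(1−p)] / p^1 = 1·(1−p)/p = 100.000/25.200 = 3.9683
(1−p)/p = 3.9683/1 = 3.9683  ⇒  p = 1/(1 + 3.9683) = 0.2013
Jn-193: 20.1%, Jn-195: 79.9%.

20.1%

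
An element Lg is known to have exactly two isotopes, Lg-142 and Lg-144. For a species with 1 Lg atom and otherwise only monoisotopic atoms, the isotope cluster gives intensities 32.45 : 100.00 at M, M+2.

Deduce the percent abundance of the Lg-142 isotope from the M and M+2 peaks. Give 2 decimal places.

If p is the fraction of Lg that is Lg-142, then I(M+2)/I(M) = [C(1,1)·p^0·(1−p)] / p^1 = 1·(1−p)/p = 100.00/32.45 = 3.0817
(1−p)/p = 3.0817/1 = 3.0817  ⇒  p = 1/(1 + 3.0817) = 0.2450
Lg-142: 24.50%, Lg-144: 75.50%.

24.50%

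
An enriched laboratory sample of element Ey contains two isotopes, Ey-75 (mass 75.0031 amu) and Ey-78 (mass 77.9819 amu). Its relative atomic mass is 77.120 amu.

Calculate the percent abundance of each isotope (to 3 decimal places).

Ey-75: 28.934%, Ey-78: 71.066%

With x = fraction of Ey-75 (so Ey-78 is 1 − x):
75.0031·x + 77.9819·(1 − x) = 77.120
(75.0031 − 77.9819)·x = 77.120 − 77.9819
x = -0.8619 / -2.9788 = 0.28934 → 28.934% Ey-75, 71.066% Ey-78.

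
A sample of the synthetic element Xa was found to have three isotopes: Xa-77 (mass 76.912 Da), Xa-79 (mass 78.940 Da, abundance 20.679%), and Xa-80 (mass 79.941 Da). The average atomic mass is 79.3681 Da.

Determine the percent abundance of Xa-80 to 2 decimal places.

67.24%

The remaining 79.321% is split between Xa-77 (fraction x) and Xa-80 (fraction 0.79321 − x).
Substituting: 76.912x + 79.941(0.79321 − x) = 63.0440974
(76.912 − 79.941)x = -0.36590321  ⇒  x = 0.12080, y = 0.67241
Xa-77: 12.08%, Xa-80: 67.24%.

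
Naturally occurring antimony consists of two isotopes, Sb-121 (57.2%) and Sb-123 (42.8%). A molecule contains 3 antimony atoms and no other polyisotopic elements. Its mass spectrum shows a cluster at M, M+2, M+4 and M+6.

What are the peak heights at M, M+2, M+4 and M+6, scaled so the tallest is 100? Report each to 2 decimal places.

Each Sb atom is independently Sb-121 (p = 0.572) or Sb-123 (q = 0.428); the cluster is the binomial expansion (p + q)^3.
P(M) = 0.572^3 = 0.187149
P(M+2) = 3 × 0.572^2 × 0.428^1 = 0.420104
P(M+4) = 3 × 0.572^1 × 0.428^2 = 0.314344
P(M+6) = 0.428^3 = 0.078403
The M+2 peak is largest (0.420104); scaling to 100 gives 44.55 : 100.00 : 74.83 : 18.66.

44.55 : 100.00 : 74.83 : 18.66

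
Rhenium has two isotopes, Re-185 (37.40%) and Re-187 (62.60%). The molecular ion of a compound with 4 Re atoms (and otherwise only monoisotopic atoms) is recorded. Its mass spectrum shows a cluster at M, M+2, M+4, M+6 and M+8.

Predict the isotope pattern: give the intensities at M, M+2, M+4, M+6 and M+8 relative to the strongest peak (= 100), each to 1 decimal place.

The 4 Re atoms are independent, so intensities follow the terms of (0.3740 + 0.6260)^4.
P(M) = 0.3740^4 = 0.019565
P(M+2) = 4 × 0.3740^3 × 0.6260^1 = 0.130993
P(M+4) = 6 × 0.3740^2 × 0.6260^2 = 0.328884
P(M+6) = 4 × 0.3740^1 × 0.6260^3 = 0.366990
P(M+8) = 0.6260^4 = 0.153567
The M+6 peak is largest (0.366990); scaling to 100 gives 5.3 : 35.7 : 89.6 : 100.0 : 41.8.

5.3 : 35.7 : 89.6 : 100.0 : 41.8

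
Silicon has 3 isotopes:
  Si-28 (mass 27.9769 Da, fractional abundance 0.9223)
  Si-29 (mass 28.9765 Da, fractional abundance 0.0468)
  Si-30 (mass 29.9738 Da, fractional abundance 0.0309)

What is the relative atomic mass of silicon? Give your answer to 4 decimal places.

28.0854 Da

Ar = Σ fᵢ·mᵢ = 0.9223 × 27.9769 + 0.0468 × 28.9765 + 0.0309 × 29.9738
= 25.80309 + 1.35610 + 0.92619 = 28.08538 Da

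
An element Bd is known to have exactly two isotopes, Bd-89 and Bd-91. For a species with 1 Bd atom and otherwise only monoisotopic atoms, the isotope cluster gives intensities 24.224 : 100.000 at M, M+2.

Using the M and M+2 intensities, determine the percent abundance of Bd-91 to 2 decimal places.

Let p = fractional abundance of Bd-89. I(M+2)/I(M) = [C(1,1)·p^0·(1−p)] / p^1 = 1·(1−p)/p = 100.000/24.224 = 4.1281
(1−p)/p = 4.1281/1 = 4.1281  ⇒  p = 1/(1 + 4.1281) = 0.1950
Bd-89: 19.50%, Bd-91: 80.50%.

80.50%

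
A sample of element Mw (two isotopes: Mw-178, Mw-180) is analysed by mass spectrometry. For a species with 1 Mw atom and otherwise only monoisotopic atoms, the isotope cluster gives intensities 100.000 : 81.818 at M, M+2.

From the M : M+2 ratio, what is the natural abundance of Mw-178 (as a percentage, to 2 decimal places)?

Write p for the Mw-178 fraction. I(M+2)/I(M) = [C(1,1)·p^0·(1−p)] / p^1 = 1·(1−p)/p = 81.818/100.000 = 0.8182
(1−p)/p = 0.8182/1 = 0.8182  ⇒  p = 1/(1 + 0.8182) = 0.5500
Mw-178: 55.00%, Mw-180: 45.00%.

55.00%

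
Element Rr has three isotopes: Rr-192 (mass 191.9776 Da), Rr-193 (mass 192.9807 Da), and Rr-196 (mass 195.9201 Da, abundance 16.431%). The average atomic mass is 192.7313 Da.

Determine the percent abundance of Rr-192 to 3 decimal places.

73.011%

Let x and y be the fractions of Rr-192 and Rr-193. Then x + y = 1 − 0.16431 = 0.83569 and 191.9776x + 192.9807y = 192.7313 − 0.16431×195.9201 = 160.539668369.
Substituting: 191.9776x + 192.9807(0.83569 − x) = 160.539668369
(191.9776 − 192.9807)x = -0.732372814  ⇒  x = 0.73011, y = 0.10558
Rr-192: 73.011%, Rr-193: 10.558%.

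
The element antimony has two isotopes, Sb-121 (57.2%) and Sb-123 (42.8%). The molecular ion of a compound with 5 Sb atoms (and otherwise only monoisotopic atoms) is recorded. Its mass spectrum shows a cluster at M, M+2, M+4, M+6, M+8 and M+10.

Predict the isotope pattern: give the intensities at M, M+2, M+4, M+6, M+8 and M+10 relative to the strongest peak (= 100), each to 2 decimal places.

17.86 : 66.82 : 100.00 : 74.83 : 27.99 : 4.19

The 5 Sb atoms are independent, so intensities follow the terms of (0.572 + 0.428)^5.
P(M) = 0.572^5 = 0.061232
P(M+2) = 5 × 0.572^4 × 0.428^1 = 0.229086
P(M+4) = 10 × 0.572^3 × 0.428^2 = 0.342827
P(M+6) = 10 × 0.572^2 × 0.428^3 = 0.256521
P(M+8) = 5 × 0.572^1 × 0.428^4 = 0.095971
P(M+10) = 0.428^5 = 0.014362
The M+4 peak is largest (0.342827); scaling to 100 gives 17.86 : 66.82 : 100.00 : 74.83 : 27.99 : 4.19.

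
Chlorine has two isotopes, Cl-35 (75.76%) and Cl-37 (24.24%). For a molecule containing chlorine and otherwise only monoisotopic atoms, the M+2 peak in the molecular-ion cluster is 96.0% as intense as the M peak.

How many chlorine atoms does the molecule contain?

3

With n Cl atoms, P(M+2)/P(M) = C(n,1)·p^(n−1)q / p^n = n·q/p = n · 0.2424/0.7576.
n = 0.960 × 0.7576/0.2424 = 3.00 ≈ 3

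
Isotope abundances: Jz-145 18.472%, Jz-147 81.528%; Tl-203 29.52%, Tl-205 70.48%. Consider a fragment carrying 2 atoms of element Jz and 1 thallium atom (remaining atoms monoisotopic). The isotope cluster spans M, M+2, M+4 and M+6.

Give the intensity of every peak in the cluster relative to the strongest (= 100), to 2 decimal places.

2.15 : 24.11 : 87.20 : 100.00

Element Jz pattern (n=2): 0.03412148 : 0.30119704 : 0.66468148
Thallium pattern (n=1): 0.2952 : 0.7048
Convolve the two distributions (both contribute in 2-u steps):
  M: 0.03412148×0.2952 = 0.010073
  M+2: 0.03412148×0.7048 + 0.30119704×0.2952 = 0.112962
  M+4: 0.30119704×0.7048 + 0.66468148×0.2952 = 0.408498
  M+6: 0.66468148×0.7048 = 0.468468
Scale to base peak (0.468468) = 100: 2.15 : 24.11 : 87.20 : 100.00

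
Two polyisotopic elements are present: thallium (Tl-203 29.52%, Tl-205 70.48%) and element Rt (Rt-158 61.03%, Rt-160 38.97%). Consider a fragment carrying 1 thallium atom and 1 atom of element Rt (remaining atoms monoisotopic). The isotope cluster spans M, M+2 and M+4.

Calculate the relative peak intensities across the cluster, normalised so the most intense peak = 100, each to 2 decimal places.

33.05 : 100.00 : 50.38

Thallium pattern (n=1): 0.2952 : 0.7048
Element Rt pattern (n=1): 0.6103 : 0.3897
Convolve the two distributions (both contribute in 2-u steps):
  M: 0.2952×0.6103 = 0.180161
  M+2: 0.2952×0.3897 + 0.7048×0.6103 = 0.545179
  M+4: 0.7048×0.3897 = 0.274661
Scale to base peak (0.545179) = 100: 33.05 : 100.00 : 50.38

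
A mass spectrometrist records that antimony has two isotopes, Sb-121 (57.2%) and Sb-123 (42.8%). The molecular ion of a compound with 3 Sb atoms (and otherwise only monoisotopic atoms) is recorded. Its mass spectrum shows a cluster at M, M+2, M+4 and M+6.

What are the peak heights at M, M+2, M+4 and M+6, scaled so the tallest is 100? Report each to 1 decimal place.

Expanding (0.572 + 0.428)^3:
P(M) = 0.572^3 = 0.187149
P(M+2) = 3 × 0.572^2 × 0.428^1 = 0.420104
P(M+4) = 3 × 0.572^1 × 0.428^2 = 0.314344
P(M+6) = 0.428^3 = 0.078403
The M+2 peak is largest (0.420104); scaling to 100 gives 44.5 : 100.0 : 74.8 : 18.7.

44.5 : 100.0 : 74.8 : 18.7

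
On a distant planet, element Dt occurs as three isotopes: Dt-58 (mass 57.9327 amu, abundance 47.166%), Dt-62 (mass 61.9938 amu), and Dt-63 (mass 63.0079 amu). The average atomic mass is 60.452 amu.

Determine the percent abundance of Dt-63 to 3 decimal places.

The remaining 52.834% is split between Dt-62 (fraction x) and Dt-63 (fraction 0.52834 − x).
Substituting: 61.9938x + 63.0079(0.52834 − x) = 33.127462718
(61.9938 − 63.0079)x = -0.162131168  ⇒  x = 0.15988, y = 0.36846
Dt-62: 15.988%, Dt-63: 36.846%.

36.846%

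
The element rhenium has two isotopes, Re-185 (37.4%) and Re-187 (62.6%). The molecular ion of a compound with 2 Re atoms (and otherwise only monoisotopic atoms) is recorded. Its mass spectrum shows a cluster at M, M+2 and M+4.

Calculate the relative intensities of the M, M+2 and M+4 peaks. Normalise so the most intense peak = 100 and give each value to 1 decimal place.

29.9 : 100.0 : 83.7

The 2 Re atoms are independent, so intensities follow the terms of (0.374 + 0.626)^2.
P(M) = 0.374^2 = 0.139876
P(M+2) = 2 × 0.374^1 × 0.626^1 = 0.468248
P(M+4) = 0.626^2 = 0.391876
The M+2 peak is largest (0.468248); scaling to 100 gives 29.9 : 100.0 : 83.7.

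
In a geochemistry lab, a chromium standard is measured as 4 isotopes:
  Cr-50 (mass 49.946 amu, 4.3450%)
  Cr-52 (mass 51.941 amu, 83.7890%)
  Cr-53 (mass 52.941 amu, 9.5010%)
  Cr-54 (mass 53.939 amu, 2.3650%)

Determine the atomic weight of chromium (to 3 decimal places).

Average mass = Σ (abundance × isotope mass) = 0.043450 × 49.946 + 0.837890 × 51.941 + 0.095010 × 52.941 + 0.023650 × 53.939
= 2.1702 + 43.5208 + 5.0299 + 1.2757 = 51.9966 amu

51.997 amu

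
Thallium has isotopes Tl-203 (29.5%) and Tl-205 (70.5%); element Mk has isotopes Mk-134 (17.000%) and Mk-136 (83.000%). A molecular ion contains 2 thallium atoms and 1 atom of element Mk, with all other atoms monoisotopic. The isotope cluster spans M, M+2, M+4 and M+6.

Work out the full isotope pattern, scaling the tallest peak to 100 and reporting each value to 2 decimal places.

Thallium pattern (n=2): 0.087025 : 0.41595 : 0.497025
Element Mk pattern (n=1): 0.1700 : 0.8300
Convolve the two distributions (both contribute in 2-u steps):
  M: 0.087025×0.1700 = 0.014794
  M+2: 0.087025×0.8300 + 0.41595×0.1700 = 0.142942
  M+4: 0.41595×0.8300 + 0.497025×0.1700 = 0.429733
  M+6: 0.497025×0.8300 = 0.412531
Scale to base peak (0.429733) = 100: 3.44 : 33.26 : 100.00 : 96.00

3.44 : 33.26 : 100.00 : 96.00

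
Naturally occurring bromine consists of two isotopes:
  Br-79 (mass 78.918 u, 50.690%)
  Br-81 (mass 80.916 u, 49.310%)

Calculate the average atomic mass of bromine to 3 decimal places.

79.903 u

The abundance-weighted mean is 0.50690 × 78.918 + 0.49310 × 80.916
= 40.0035 + 39.8997 = 79.9032 u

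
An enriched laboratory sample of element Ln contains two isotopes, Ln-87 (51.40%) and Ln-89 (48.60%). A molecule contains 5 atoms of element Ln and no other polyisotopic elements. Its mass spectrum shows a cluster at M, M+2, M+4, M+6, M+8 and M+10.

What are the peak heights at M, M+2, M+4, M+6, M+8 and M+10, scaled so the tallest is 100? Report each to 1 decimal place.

Expanding (0.5140 + 0.4860)^5:
P(M) = 0.5140^5 = 0.035877
P(M+2) = 5 × 0.5140^4 × 0.4860^1 = 0.169613
P(M+4) = 10 × 0.5140^3 × 0.4860^2 = 0.320746
P(M+6) = 10 × 0.5140^2 × 0.4860^3 = 0.303274
P(M+8) = 5 × 0.5140^1 × 0.4860^4 = 0.143377
P(M+10) = 0.4860^5 = 0.027113
The M+4 peak is largest (0.320746); scaling to 100 gives 11.2 : 52.9 : 100.0 : 94.6 : 44.7 : 8.5.

11.2 : 52.9 : 100.0 : 94.6 : 44.7 : 8.5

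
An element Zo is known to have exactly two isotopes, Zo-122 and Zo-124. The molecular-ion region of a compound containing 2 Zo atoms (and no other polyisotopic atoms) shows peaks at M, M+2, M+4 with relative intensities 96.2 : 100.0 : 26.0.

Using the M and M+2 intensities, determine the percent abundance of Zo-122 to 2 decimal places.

65.80%

Write p for the Zo-122 fraction. I(M+2)/I(M) = [C(2,1)·p^1·(1−p)] / p^2 = 2·(1−p)/p = 100.0/96.2 = 1.0395
(1−p)/p = 1.0395/2 = 0.5198  ⇒  p = 1/(1 + 0.5198) = 0.6580
Zo-122: 65.80%, Zo-124: 34.20%.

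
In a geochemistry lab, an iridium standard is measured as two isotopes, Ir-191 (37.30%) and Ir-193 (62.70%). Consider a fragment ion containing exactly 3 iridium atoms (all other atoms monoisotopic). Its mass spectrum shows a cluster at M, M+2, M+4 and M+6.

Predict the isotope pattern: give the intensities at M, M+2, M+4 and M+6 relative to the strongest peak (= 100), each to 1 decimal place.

Each Ir atom is independently Ir-191 (p = 0.3730) or Ir-193 (q = 0.6270); the cluster is the binomial expansion (p + q)^3.
P(M) = 0.3730^3 = 0.051895
P(M+2) = 3 × 0.3730^2 × 0.6270^1 = 0.261702
P(M+4) = 3 × 0.3730^1 × 0.6270^2 = 0.439911
P(M+6) = 0.6270^3 = 0.246492
The M+4 peak is largest (0.439911); scaling to 100 gives 11.8 : 59.5 : 100.0 : 56.0.

11.8 : 59.5 : 100.0 : 56.0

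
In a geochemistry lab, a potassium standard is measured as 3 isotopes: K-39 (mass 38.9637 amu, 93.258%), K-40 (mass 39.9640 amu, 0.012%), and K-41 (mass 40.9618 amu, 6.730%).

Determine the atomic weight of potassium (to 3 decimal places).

Average mass = Σ (abundance × isotope mass) = 0.93258 × 38.9637 + 0.00012 × 39.9640 + 0.06730 × 40.9618
= 36.33677 + 0.00480 + 2.75673 = 39.09830 amu

39.098 amu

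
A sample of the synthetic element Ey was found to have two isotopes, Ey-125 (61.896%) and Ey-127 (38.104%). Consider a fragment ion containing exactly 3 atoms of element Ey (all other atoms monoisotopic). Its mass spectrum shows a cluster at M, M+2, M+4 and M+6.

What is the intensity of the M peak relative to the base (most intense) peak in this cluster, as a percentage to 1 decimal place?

(0.61896 + 0.38104)^3 gives M 0.2371, M+2 0.4379, M+4 0.2696, M+6 0.0553; the largest is M+2.
P(M+2) = C(3,1) × 0.61896^2 × 0.38104^1 = 3 × 0.38311148 × 0.38104 = 0.437942 (base)
P(M) = C(3,0) × 0.61896^3 × 0.38104^0 = 1 × 0.23713068 × 1.0000 = 0.237131
Relative intensity = 0.237131 / 0.437942 × 100 = 54.1

54.1%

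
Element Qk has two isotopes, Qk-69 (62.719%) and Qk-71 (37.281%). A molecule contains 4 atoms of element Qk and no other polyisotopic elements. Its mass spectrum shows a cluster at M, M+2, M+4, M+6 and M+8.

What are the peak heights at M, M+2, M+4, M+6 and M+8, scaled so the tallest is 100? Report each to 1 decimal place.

42.1 : 100.0 : 89.2 : 35.3 : 5.3

Each Qk atom is independently Qk-69 (p = 0.62719) or Qk-71 (q = 0.37281); the cluster is the binomial expansion (p + q)^4.
P(M) = 0.62719^4 = 0.154738
P(M+2) = 4 × 0.62719^3 × 0.37281^1 = 0.367913
P(M+4) = 6 × 0.62719^2 × 0.37281^2 = 0.328038
P(M+6) = 4 × 0.62719^1 × 0.37281^3 = 0.129994
P(M+8) = 0.37281^4 = 0.019317
The M+2 peak is largest (0.367913); scaling to 100 gives 42.1 : 100.0 : 89.2 : 35.3 : 5.3.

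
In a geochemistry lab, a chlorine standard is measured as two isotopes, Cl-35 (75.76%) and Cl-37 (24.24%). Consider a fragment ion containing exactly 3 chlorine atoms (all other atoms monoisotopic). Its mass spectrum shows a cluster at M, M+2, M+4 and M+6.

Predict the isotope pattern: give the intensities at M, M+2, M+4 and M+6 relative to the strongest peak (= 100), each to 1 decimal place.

Each Cl atom is independently Cl-35 (p = 0.7576) or Cl-37 (q = 0.2424); the cluster is the binomial expansion (p + q)^3.
P(M) = 0.7576^3 = 0.434830
P(M+2) = 3 × 0.7576^2 × 0.2424^1 = 0.417382
P(M+4) = 3 × 0.7576^1 × 0.2424^2 = 0.133545
P(M+6) = 0.2424^3 = 0.014243
The M peak is largest (0.434830); scaling to 100 gives 100.0 : 96.0 : 30.7 : 3.3.

100.0 : 96.0 : 30.7 : 3.3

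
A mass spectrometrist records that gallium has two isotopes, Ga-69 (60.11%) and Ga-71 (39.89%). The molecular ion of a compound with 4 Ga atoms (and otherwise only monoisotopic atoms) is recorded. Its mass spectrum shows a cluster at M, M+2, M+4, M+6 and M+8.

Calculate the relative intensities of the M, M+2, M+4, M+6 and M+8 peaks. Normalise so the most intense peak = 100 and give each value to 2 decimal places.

37.67 : 100.00 : 99.54 : 44.04 : 7.31

The 4 Ga atoms are independent, so intensities follow the terms of (0.6011 + 0.3989)^4.
P(M) = 0.6011^4 = 0.130553
P(M+2) = 4 × 0.6011^3 × 0.3989^1 = 0.346549
P(M+4) = 6 × 0.6011^2 × 0.3989^2 = 0.344963
P(M+6) = 4 × 0.6011^1 × 0.3989^3 = 0.152616
P(M+8) = 0.3989^4 = 0.025320
The M+2 peak is largest (0.346549); scaling to 100 gives 37.67 : 100.00 : 99.54 : 44.04 : 7.31.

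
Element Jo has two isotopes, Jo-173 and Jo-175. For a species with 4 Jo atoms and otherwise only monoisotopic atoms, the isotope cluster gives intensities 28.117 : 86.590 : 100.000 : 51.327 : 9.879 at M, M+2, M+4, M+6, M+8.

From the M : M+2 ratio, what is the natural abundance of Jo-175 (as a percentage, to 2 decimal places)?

43.50%

Write p for the Jo-173 fraction. I(M+2)/I(M) = [C(4,1)·p^3·(1−p)] / p^4 = 4·(1−p)/p = 86.590/28.117 = 3.0796
(1−p)/p = 3.0796/4 = 0.7699  ⇒  p = 1/(1 + 0.7699) = 0.5650
Jo-173: 56.50%, Jo-175: 43.50%.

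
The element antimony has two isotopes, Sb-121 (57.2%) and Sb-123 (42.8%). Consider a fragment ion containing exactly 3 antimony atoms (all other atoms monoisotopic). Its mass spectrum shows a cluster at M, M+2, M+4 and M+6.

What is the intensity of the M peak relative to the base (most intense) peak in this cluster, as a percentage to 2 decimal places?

(0.572 + 0.428)^3 gives M 0.1871, M+2 0.4201, M+4 0.3143, M+6 0.0784; the largest is M+2.
P(M+2) = C(3,1) × 0.572^2 × 0.428^1 = 3 × 0.327184 × 0.4280 = 0.420104 (base)
P(M) = C(3,0) × 0.572^3 × 0.428^0 = 1 × 0.18714925 × 1.0000 = 0.187149
Relative intensity = 0.187149 / 0.420104 × 100 = 44.55

44.55%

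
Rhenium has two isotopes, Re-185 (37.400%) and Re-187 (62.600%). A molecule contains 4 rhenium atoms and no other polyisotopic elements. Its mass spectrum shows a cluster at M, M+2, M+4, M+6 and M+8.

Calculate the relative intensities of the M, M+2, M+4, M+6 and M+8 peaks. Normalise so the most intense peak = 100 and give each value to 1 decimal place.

5.3 : 35.7 : 89.6 : 100.0 : 41.8

Expanding (0.37400 + 0.62600)^4:
P(M) = 0.37400^4 = 0.019565
P(M+2) = 4 × 0.37400^3 × 0.62600^1 = 0.130993
P(M+4) = 6 × 0.37400^2 × 0.62600^2 = 0.328884
P(M+6) = 4 × 0.37400^1 × 0.62600^3 = 0.366990
P(M+8) = 0.62600^4 = 0.153567
The M+6 peak is largest (0.366990); scaling to 100 gives 5.3 : 35.7 : 89.6 : 100.0 : 41.8.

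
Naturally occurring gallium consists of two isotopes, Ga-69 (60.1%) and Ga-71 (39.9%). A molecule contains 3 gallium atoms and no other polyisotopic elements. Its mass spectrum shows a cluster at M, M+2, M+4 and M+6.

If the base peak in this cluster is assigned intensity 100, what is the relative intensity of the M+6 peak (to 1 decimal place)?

(0.601 + 0.399)^3 gives M 0.2171, M+2 0.4324, M+4 0.2870, M+6 0.0635; the largest is M+2.
P(M+2) = C(3,1) × 0.601^2 × 0.399^1 = 3 × 0.361201 × 0.3990 = 0.432358 (base)
P(M+6) = C(3,3) × 0.601^0 × 0.399^3 = 1 × 1.0000 × 0.0635212 = 0.063521
Relative intensity = 0.063521 / 0.432358 × 100 = 14.7

14.7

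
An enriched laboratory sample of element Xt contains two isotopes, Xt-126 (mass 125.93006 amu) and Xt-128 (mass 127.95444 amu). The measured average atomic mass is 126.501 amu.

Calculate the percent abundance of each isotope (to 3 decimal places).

Xt-126: 71.797%, Xt-128: 28.203%

Writing the weighted mean with unknown fraction x of Xt-126:
125.93006·x + 127.95444·(1 − x) = 126.501
(125.93006 − 127.95444)·x = 126.501 − 127.95444
x = -1.45344 / -2.02438 = 0.71797 → 71.797% Xt-126, 28.203% Xt-128.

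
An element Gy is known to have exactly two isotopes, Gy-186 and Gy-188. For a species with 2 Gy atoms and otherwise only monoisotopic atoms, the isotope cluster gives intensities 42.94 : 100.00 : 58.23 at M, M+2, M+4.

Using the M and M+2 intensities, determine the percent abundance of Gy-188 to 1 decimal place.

53.8%

Let p = fractional abundance of Gy-186. I(M+2)/I(M) = [C(2,1)·p^1·(1−p)] / p^2 = 2·(1−p)/p = 100.00/42.94 = 2.3288
(1−p)/p = 2.3288/2 = 1.1644  ⇒  p = 1/(1 + 1.1644) = 0.4620
Gy-186: 46.2%, Gy-188: 53.8%.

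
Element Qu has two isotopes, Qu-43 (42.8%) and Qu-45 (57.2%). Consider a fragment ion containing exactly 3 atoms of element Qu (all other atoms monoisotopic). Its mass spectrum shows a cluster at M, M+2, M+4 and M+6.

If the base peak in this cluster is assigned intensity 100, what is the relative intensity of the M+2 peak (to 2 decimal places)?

74.83

Term probabilities: M 0.0784, M+2 0.3143, M+4 0.4201, M+6 0.1871. Base peak = M+4.
P(M+4) = C(3,2) × 0.428^1 × 0.572^2 = 3 × 0.4280 × 0.327184 = 0.420104 (base)
P(M+2) = C(3,1) × 0.428^2 × 0.572^1 = 3 × 0.183184 × 0.5720 = 0.314344
Relative intensity = 0.314344 / 0.420104 × 100 = 74.83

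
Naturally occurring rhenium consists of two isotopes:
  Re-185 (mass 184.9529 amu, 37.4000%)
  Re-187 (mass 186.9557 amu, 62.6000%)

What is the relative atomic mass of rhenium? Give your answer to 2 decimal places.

186.21 amu

Weight each isotope mass by its fractional abundance: 0.374000 × 184.9529 + 0.626000 × 186.9557
= 69.17238 + 117.03427 = 186.20665 amu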